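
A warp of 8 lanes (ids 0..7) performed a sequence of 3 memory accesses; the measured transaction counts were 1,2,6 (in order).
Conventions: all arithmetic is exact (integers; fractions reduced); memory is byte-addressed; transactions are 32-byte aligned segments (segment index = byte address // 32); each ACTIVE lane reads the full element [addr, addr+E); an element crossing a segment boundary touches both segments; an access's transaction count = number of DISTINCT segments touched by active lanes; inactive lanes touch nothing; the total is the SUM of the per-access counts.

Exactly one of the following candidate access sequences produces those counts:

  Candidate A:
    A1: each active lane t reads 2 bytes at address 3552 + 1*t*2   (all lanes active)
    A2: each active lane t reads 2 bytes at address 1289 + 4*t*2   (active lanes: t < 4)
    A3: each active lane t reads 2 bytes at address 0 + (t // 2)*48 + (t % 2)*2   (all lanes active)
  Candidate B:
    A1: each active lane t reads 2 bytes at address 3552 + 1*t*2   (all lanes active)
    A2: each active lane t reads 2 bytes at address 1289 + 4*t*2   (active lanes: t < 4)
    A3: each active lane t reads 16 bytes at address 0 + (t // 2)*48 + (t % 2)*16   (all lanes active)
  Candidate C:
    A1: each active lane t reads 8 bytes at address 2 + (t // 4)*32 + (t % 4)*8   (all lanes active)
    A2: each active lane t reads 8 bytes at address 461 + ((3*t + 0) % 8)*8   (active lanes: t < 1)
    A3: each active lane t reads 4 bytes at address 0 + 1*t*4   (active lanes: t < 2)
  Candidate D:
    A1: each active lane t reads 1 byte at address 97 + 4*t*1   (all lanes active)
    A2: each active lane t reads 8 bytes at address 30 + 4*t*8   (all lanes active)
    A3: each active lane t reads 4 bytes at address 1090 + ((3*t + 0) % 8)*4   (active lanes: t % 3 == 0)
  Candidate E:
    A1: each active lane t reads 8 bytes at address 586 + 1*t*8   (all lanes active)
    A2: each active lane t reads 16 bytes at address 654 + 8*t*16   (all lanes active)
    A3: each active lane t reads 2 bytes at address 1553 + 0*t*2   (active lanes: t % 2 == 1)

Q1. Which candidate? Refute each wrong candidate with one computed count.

A: A3 gives 4 transactions, not 6
C: A1 gives 3 transactions, not 1
D: A2 gives 9 transactions, not 2
E: A1 gives 3 transactions, not 1
B: all counts match (1,2,6)

Answer: B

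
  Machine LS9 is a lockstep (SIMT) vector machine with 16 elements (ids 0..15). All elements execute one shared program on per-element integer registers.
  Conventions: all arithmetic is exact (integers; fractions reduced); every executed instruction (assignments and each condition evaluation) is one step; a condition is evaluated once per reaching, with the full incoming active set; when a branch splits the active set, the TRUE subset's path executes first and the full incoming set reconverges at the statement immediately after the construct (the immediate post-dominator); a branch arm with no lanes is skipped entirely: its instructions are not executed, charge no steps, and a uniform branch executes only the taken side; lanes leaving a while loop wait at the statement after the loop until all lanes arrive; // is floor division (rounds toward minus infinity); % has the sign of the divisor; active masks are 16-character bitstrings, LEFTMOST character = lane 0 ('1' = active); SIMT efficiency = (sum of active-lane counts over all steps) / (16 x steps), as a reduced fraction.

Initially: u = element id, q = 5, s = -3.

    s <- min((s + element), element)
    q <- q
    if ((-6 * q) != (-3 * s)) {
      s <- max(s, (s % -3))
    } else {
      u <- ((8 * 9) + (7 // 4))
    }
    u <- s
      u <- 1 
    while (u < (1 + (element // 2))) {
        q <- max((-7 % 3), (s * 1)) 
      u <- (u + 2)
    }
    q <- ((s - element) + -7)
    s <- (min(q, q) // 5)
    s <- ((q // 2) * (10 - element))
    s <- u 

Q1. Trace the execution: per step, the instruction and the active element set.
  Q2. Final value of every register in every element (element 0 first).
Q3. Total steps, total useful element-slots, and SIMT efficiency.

step 0: s <- min((s + element), element) 1111111111111111
step 1: q <- q                       1111111111111111
step 2: eval ((-6 * q) != (-3 * s))  1111111111111111
step 3: s <- max(s, (s % -3))        1111111111111011
step 4: u <- ((8 * 9) + (7 // 4))    0000000000000100
step 5: u <- s                       1111111111111111
step 6: u <- 1                       1111111111111111
step 7: eval (u < (1 + (element // 2))) 1111111111111111
step 8: q <- max((-7 % 3), (s * 1))  0011111111111111
step 9: u <- (u + 2)                 0011111111111111
step 10: eval (u < (1 + (element // 2))) 0011111111111111
step 11: q <- max((-7 % 3), (s * 1))  0000001111111111
step 12: u <- (u + 2)                 0000001111111111
step 13: eval (u < (1 + (element // 2))) 0000001111111111
step 14: q <- max((-7 % 3), (s * 1))  0000000000111111
step 15: u <- (u + 2)                 0000000000111111
step 16: eval (u < (1 + (element // 2))) 0000000000111111
step 17: q <- max((-7 % 3), (s * 1))  0000000000000011
step 18: u <- (u + 2)                 0000000000000011
step 19: eval (u < (1 + (element // 2))) 0000000000000011
step 20: q <- ((s - element) + -7)    1111111111111111
step 21: s <- (min(q, q) // 5)        1111111111111111
step 22: s <- ((q // 2) * (10 - element)) 1111111111111111
step 23: s <- u                       1111111111111111

Answer: 24 steps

u: 1,1,3,3,3,3,5,5,5,5,7,7,7,7,9,9
q: -7,-10,-10,-10,-10,-10,-10,-10,-10,-10,-10,-10,-10,-10,-10,-10
s: 1,1,3,3,3,3,5,5,5,5,7,7,7,7,9,9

steps = 24; useful = 272; efficiency = 272/384 = 17/24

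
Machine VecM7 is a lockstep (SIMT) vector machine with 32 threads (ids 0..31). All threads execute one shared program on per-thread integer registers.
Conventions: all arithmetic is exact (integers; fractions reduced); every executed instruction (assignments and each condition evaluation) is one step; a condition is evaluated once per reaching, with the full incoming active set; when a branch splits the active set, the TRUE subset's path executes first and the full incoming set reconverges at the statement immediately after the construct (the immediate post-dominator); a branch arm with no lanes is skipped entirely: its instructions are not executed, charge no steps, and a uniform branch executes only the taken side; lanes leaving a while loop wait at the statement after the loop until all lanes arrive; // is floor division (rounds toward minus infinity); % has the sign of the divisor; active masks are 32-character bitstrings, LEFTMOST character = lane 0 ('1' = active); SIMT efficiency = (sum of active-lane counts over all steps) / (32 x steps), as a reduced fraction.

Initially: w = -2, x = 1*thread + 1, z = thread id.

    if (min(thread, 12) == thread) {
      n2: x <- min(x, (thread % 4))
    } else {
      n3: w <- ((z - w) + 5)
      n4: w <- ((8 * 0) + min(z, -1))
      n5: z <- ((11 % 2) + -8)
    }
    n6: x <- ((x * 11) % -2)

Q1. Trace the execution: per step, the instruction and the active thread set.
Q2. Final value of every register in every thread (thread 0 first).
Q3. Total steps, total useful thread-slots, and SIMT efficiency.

step 0: eval (min(thread, 12) == thread) 11111111111111111111111111111111
step 1: x <- min(x, (thread % 4))    11111111111110000000000000000000
step 2: w <- ((z - w) + 5)           00000000000001111111111111111111
step 3: w <- ((8 * 0) + min(z, -1))  00000000000001111111111111111111
step 4: z <- ((11 % 2) + -8)         00000000000001111111111111111111
step 5: x <- ((x * 11) % -2)         11111111111111111111111111111111

Answer: 6 steps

w: -2,-2,-2,-2,-2,-2,-2,-2,-2,-2,-2,-2,-2,-1,-1,-1,-1,-1,-1,-1,-1,-1,-1,-1,-1,-1,-1,-1,-1,-1,-1,-1
x: 0,-1,0,-1,0,-1,0,-1,0,-1,0,-1,0,0,-1,0,-1,0,-1,0,-1,0,-1,0,-1,0,-1,0,-1,0,-1,0
z: 0,1,2,3,4,5,6,7,8,9,10,11,12,-7,-7,-7,-7,-7,-7,-7,-7,-7,-7,-7,-7,-7,-7,-7,-7,-7,-7,-7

steps = 6; useful = 134; efficiency = 134/192 = 67/96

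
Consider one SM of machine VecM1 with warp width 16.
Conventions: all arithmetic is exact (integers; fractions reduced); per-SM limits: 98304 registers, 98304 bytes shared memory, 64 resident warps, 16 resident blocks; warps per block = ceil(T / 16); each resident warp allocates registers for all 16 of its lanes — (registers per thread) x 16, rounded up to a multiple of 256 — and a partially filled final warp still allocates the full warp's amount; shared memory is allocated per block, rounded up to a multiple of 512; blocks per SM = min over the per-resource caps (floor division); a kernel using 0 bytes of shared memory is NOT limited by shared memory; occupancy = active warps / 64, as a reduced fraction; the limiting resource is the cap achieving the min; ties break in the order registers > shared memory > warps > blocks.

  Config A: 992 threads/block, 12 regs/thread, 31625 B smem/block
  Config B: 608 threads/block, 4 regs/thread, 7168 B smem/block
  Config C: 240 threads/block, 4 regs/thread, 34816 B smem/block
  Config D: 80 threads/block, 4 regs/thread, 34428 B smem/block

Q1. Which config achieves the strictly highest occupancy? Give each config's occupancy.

occupancies: A 31/32, B 19/32, C 15/32, D 5/32

Answer: A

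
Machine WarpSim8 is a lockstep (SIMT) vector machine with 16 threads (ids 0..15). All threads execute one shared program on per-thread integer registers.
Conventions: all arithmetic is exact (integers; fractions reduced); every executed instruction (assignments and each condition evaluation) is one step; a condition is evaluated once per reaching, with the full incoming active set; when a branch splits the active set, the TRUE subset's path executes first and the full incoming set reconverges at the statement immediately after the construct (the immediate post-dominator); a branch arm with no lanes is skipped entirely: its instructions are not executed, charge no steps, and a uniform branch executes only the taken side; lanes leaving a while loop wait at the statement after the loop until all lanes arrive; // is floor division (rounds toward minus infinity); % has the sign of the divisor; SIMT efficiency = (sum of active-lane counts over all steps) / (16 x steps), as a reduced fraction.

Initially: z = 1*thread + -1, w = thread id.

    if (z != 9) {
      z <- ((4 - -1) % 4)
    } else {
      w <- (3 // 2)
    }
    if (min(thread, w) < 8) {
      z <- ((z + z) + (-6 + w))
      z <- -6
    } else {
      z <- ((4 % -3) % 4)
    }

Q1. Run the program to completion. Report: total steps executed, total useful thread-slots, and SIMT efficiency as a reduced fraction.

Answer: 7 steps, 73 useful, 73/112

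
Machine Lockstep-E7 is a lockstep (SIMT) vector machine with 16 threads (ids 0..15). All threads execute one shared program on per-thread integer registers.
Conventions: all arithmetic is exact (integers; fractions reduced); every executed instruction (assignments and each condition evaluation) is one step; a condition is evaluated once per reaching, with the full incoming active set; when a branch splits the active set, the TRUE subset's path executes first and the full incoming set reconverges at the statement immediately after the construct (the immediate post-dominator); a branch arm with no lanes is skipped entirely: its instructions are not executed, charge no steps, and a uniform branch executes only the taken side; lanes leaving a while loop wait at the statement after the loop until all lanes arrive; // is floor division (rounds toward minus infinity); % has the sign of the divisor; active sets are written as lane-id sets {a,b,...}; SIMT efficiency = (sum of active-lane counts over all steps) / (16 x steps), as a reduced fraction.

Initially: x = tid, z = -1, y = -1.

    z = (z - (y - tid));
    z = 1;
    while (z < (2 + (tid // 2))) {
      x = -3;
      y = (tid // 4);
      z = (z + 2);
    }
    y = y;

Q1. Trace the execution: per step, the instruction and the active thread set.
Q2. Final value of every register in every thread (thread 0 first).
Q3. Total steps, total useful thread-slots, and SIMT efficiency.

step 0: z <- (z - (y - tid))         {0,1,2,3,4,5,6,7,8,9,10,11,12,13,14,15}
step 1: z <- 1                       {0,1,2,3,4,5,6,7,8,9,10,11,12,13,14,15}
step 2: eval (z < (2 + (tid // 2)))  {0,1,2,3,4,5,6,7,8,9,10,11,12,13,14,15}
step 3: x <- -3                      {0,1,2,3,4,5,6,7,8,9,10,11,12,13,14,15}
step 4: y <- (tid // 4)              {0,1,2,3,4,5,6,7,8,9,10,11,12,13,14,15}
step 5: z <- (z + 2)                 {0,1,2,3,4,5,6,7,8,9,10,11,12,13,14,15}
step 6: eval (z < (2 + (tid // 2)))  {0,1,2,3,4,5,6,7,8,9,10,11,12,13,14,15}
step 7: x <- -3                      {4,5,6,7,8,9,10,11,12,13,14,15}
step 8: y <- (tid // 4)              {4,5,6,7,8,9,10,11,12,13,14,15}
step 9: z <- (z + 2)                 {4,5,6,7,8,9,10,11,12,13,14,15}
step 10: eval (z < (2 + (tid // 2)))  {4,5,6,7,8,9,10,11,12,13,14,15}
step 11: x <- -3                      {8,9,10,11,12,13,14,15}
step 12: y <- (tid // 4)              {8,9,10,11,12,13,14,15}
step 13: z <- (z + 2)                 {8,9,10,11,12,13,14,15}
step 14: eval (z < (2 + (tid // 2)))  {8,9,10,11,12,13,14,15}
step 15: x <- -3                      {12,13,14,15}
step 16: y <- (tid // 4)              {12,13,14,15}
step 17: z <- (z + 2)                 {12,13,14,15}
step 18: eval (z < (2 + (tid // 2)))  {12,13,14,15}
step 19: y <- y                       {0,1,2,3,4,5,6,7,8,9,10,11,12,13,14,15}

Answer: 20 steps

x: -3,-3,-3,-3,-3,-3,-3,-3,-3,-3,-3,-3,-3,-3,-3,-3
z: 3,3,3,3,5,5,5,5,7,7,7,7,9,9,9,9
y: 0,0,0,0,1,1,1,1,2,2,2,2,3,3,3,3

steps = 20; useful = 224; efficiency = 224/320 = 7/10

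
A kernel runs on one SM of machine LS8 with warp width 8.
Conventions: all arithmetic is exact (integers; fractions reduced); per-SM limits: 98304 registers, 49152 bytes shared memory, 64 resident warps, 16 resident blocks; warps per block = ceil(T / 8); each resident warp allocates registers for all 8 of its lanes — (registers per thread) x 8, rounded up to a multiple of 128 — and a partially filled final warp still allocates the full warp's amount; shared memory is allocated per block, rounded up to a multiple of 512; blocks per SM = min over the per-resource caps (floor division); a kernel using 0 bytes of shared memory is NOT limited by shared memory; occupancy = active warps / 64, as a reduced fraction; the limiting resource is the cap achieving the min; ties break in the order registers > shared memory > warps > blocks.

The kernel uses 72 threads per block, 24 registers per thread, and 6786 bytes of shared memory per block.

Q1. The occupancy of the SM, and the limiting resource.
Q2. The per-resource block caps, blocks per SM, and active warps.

Answer: occupancy 27/32, limited by shared memory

registers: 42 blocks
shared memory: 6 blocks
warps: 7 blocks
blocks: 16 blocks

Answer: 6 blocks, 54 active warps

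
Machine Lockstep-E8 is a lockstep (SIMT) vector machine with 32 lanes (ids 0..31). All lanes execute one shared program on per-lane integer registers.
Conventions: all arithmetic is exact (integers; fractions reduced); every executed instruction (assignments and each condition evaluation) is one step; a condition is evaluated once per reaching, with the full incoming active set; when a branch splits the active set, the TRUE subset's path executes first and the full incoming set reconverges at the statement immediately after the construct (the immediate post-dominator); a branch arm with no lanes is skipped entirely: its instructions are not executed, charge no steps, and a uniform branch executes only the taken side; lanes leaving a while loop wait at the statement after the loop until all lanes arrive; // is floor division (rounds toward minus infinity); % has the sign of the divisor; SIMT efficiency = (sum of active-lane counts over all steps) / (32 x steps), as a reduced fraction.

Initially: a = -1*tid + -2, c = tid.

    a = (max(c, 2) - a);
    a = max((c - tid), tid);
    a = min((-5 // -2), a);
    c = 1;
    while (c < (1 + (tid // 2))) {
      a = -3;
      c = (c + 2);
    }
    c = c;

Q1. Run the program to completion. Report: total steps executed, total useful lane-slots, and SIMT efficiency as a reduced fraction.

Answer: 30 steps, 576 useful, 3/5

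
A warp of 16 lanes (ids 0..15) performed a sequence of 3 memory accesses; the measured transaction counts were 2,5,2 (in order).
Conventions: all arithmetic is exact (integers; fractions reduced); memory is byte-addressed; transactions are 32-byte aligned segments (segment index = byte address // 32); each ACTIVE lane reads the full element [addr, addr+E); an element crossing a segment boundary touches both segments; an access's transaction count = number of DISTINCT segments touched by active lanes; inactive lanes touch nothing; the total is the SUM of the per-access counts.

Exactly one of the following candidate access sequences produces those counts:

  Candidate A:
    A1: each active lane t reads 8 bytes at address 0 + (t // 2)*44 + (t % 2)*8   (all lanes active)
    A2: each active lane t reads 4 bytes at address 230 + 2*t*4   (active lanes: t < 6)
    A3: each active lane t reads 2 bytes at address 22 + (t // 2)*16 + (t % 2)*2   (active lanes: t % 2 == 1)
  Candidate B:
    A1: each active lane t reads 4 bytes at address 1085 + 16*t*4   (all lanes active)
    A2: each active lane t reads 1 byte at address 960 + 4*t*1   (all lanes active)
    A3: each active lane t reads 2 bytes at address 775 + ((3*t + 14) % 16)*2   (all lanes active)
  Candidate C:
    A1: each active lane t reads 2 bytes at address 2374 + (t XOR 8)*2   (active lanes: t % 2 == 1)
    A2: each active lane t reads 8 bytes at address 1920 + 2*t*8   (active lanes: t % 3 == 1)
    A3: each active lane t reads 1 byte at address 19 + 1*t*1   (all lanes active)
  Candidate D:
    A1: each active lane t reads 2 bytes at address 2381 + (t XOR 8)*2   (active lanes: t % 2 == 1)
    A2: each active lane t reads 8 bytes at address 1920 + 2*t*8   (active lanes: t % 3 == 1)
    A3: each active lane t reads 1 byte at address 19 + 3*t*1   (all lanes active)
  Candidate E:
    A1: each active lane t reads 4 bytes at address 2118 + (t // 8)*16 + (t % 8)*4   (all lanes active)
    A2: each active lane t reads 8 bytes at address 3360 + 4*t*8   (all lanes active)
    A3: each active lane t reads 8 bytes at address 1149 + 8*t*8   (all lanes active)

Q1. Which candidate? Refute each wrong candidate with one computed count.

A: A1 gives 11 transactions, not 2
B: A1 gives 32 transactions, not 2
D: A3 gives 3 transactions, not 2
E: A2 gives 16 transactions, not 5
C: all counts match (2,5,2)

Answer: C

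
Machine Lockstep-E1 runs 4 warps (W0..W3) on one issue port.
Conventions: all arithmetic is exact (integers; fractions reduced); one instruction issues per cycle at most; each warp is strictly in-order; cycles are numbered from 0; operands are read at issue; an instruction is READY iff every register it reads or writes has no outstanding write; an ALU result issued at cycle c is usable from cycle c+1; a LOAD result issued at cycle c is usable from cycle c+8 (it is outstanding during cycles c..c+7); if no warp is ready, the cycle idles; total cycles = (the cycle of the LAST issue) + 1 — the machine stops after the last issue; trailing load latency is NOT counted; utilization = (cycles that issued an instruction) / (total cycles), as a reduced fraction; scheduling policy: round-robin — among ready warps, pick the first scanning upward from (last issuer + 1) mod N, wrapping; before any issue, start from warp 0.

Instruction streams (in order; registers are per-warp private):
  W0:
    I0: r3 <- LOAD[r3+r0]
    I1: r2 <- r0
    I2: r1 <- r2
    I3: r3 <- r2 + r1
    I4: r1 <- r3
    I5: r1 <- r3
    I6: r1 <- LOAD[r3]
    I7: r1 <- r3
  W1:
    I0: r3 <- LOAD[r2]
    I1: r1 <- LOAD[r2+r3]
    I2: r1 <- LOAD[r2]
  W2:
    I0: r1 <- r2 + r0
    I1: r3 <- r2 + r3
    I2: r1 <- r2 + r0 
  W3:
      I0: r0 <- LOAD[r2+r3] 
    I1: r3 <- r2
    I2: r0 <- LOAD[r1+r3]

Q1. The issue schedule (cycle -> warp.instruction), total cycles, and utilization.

cycle 0: W0.I0
cycle 1: W1.I0
cycle 2: W2.I0
cycle 3: W3.I0
cycle 4: W0.I1
cycle 5: W2.I1
cycle 6: W3.I1
cycle 7: W0.I2
cycle 8: W2.I2
cycle 9: W0.I3
cycle 10: W1.I1
cycle 11: W3.I2
cycle 12: W0.I4
cycle 13: W0.I5
cycle 14: W0.I6
cycle 15: idle
cycle 16: idle
cycle 17: idle
cycle 18: W1.I2
cycle 19: idle
cycle 20: idle
cycle 21: idle
cycle 22: W0.I7

Answer: 23 cycles, utilization 17/23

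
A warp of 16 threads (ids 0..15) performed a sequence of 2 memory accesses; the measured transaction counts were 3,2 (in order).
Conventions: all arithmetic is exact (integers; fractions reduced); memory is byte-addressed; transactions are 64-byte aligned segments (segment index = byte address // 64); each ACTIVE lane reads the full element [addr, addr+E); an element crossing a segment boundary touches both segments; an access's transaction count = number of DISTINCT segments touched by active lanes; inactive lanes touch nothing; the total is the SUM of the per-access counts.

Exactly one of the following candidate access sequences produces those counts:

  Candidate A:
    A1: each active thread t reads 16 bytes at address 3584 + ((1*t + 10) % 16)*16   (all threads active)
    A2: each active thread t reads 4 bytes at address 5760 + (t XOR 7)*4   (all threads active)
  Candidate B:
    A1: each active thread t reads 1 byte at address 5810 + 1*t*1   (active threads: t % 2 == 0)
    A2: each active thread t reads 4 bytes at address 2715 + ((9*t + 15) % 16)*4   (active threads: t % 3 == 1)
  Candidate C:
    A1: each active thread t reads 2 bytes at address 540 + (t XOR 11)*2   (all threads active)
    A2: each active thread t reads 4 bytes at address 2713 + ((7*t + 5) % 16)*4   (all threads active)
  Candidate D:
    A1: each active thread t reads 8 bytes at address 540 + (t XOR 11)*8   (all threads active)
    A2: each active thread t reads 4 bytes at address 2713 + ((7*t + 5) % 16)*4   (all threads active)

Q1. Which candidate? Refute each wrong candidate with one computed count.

A: A1 gives 4 transactions, not 3
B: A1 gives 2 transactions, not 3
C: A1 gives 1 transaction, not 3
D: all counts match (3,2)

Answer: D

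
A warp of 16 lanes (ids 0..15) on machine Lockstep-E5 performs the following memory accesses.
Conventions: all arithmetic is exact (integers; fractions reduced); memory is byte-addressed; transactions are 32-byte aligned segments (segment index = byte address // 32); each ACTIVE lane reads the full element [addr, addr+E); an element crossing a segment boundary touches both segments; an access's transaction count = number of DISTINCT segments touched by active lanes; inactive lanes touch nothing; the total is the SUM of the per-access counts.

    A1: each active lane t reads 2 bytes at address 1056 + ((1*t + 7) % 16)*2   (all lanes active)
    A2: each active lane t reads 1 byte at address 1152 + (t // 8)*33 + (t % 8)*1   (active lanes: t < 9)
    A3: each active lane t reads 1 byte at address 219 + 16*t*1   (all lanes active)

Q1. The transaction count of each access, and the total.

A1: 1 transaction
A2: 2 transactions
A3: 9 transactions

Answer: 1,2,9; total 12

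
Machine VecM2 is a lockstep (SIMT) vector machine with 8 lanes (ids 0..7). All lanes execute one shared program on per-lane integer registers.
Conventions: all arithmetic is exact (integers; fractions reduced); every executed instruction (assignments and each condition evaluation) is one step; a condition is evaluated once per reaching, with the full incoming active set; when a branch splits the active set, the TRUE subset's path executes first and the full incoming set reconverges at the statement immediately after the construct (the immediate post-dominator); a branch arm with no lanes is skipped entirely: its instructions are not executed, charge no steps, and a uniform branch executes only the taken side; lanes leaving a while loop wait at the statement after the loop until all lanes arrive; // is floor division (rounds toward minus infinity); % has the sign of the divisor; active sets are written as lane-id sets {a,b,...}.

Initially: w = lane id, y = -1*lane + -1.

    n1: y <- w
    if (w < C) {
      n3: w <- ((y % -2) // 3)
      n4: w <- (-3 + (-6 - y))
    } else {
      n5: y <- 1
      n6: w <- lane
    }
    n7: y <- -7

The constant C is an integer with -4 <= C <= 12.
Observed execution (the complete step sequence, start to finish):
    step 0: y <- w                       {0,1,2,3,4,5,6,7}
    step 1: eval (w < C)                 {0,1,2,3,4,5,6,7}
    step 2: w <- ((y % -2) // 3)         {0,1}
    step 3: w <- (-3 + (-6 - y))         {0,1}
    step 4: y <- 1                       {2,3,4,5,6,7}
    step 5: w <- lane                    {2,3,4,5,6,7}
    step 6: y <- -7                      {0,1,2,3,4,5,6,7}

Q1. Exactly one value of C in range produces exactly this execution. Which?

Answer: C = 2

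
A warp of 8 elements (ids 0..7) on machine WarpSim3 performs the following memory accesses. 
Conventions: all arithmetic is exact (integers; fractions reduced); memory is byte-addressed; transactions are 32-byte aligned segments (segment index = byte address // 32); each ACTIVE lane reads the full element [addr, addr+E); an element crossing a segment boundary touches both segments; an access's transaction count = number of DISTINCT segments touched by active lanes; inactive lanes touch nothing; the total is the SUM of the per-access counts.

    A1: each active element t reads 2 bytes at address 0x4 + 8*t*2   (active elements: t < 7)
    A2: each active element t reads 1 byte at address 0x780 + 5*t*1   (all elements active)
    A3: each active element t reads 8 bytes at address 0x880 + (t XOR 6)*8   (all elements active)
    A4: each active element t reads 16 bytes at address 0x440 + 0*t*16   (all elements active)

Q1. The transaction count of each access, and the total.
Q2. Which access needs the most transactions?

A1: 4 transactions
A2: 2 transactions
A3: 2 transactions
A4: 1 transaction

Answer: 4,2,2,1; total 9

Answer: A1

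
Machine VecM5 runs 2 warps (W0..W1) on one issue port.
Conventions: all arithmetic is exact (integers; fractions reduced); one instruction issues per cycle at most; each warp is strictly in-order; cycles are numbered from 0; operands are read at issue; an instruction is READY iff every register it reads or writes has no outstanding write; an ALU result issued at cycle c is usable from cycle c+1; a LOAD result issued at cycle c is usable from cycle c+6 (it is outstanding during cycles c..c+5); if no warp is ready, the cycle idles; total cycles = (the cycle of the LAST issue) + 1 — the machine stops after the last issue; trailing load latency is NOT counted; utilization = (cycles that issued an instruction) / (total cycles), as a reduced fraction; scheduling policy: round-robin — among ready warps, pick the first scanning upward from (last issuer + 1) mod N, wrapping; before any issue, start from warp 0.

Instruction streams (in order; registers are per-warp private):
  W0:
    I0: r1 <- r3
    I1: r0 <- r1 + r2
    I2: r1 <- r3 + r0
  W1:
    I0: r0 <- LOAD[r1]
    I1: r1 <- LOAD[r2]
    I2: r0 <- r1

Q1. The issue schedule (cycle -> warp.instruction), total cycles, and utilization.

cycle 0: W0.I0
cycle 1: W1.I0
cycle 2: W0.I1
cycle 3: W1.I1
cycle 4: W0.I2
cycle 5: idle
cycle 6: idle
cycle 7: idle
cycle 8: idle
cycle 9: W1.I2

Answer: 10 cycles, utilization 3/5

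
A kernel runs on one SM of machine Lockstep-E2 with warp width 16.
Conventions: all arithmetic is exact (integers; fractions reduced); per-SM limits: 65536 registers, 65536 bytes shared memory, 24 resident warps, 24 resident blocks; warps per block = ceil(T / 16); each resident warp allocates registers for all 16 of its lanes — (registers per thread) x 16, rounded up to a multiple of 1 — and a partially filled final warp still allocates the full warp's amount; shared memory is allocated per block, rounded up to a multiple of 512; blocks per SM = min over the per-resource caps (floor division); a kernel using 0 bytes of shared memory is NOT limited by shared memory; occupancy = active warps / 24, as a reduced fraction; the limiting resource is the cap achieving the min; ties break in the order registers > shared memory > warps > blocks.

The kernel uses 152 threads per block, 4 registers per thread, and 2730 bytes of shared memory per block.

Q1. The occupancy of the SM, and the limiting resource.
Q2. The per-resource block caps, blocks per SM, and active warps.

Answer: occupancy 5/6, limited by warps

registers: 102 blocks
shared memory: 21 blocks
warps: 2 blocks
blocks: 24 blocks

Answer: 2 blocks, 20 active warps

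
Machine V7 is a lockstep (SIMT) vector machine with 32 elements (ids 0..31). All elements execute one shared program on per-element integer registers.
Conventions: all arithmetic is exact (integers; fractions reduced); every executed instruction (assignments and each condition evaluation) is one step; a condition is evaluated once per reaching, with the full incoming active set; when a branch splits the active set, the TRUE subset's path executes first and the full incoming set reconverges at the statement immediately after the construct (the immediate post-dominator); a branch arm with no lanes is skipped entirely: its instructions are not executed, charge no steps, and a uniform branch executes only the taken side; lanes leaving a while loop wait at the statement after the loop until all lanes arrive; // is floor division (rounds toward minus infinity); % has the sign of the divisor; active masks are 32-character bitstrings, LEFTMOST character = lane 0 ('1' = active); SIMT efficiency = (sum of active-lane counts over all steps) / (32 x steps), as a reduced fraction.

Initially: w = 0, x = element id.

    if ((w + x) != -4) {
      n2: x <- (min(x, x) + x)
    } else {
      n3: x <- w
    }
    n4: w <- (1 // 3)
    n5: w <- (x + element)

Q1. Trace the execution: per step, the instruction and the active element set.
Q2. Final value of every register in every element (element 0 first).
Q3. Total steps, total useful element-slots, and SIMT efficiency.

step 0: eval ((w + x) != -4)         11111111111111111111111111111111
step 1: x <- (min(x, x) + x)         11111111111111111111111111111111
step 2: w <- (1 // 3)                11111111111111111111111111111111
step 3: w <- (x + element)           11111111111111111111111111111111

Answer: 4 steps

w: 0,3,6,9,12,15,18,21,24,27,30,33,36,39,42,45,48,51,54,57,60,63,66,69,72,75,78,81,84,87,90,93
x: 0,2,4,6,8,10,12,14,16,18,20,22,24,26,28,30,32,34,36,38,40,42,44,46,48,50,52,54,56,58,60,62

steps = 4; useful = 128; efficiency = 128/128 = 1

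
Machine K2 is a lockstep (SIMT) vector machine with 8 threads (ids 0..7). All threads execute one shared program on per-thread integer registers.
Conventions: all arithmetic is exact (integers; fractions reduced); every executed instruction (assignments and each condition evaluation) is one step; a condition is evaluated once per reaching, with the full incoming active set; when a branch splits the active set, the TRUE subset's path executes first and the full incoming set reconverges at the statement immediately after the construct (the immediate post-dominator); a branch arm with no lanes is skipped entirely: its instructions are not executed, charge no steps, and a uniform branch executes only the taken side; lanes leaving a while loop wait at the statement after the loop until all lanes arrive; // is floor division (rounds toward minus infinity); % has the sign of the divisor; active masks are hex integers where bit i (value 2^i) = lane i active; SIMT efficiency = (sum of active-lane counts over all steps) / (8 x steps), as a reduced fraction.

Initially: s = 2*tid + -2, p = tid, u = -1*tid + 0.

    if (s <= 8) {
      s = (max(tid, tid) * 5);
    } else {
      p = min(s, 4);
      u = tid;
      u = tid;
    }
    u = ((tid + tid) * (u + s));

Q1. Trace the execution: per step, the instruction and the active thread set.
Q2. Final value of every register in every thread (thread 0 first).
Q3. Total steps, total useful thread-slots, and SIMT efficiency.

step 0: eval (s <= 8)                0xff
step 1: s <- (max(tid, tid) * 5)     0x3f
step 2: p <- min(s, 4)               0xc0
step 3: u <- tid                     0xc0
step 4: u <- tid                     0xc0
step 5: u <- ((tid + tid) * (u + s)) 0xff

Answer: 6 steps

s: 0,5,10,15,20,25,10,12
p: 0,1,2,3,4,5,4,4
u: 0,8,32,72,128,200,192,266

steps = 6; useful = 28; efficiency = 28/48 = 7/12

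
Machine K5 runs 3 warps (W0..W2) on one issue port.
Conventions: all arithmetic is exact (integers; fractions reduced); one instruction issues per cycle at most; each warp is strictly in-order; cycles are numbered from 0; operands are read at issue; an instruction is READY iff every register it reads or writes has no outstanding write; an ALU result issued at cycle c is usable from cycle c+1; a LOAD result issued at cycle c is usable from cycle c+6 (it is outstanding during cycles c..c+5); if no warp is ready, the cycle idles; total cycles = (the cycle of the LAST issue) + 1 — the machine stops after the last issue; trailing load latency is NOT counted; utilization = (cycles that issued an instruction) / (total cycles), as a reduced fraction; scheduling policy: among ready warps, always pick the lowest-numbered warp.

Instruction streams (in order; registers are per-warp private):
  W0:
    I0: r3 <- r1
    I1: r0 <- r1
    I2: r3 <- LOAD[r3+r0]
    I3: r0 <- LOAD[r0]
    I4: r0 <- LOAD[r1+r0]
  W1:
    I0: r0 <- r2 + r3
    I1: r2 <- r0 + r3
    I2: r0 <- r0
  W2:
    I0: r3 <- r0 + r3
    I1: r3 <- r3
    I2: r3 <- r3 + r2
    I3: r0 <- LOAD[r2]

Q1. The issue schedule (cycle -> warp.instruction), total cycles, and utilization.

cycle 0: W0.I0
cycle 1: W0.I1
cycle 2: W0.I2
cycle 3: W0.I3
cycle 4: W1.I0
cycle 5: W1.I1
cycle 6: W1.I2
cycle 7: W2.I0
cycle 8: W2.I1
cycle 9: W0.I4
cycle 10: W2.I2
cycle 11: W2.I3

Answer: 12 cycles, utilization 1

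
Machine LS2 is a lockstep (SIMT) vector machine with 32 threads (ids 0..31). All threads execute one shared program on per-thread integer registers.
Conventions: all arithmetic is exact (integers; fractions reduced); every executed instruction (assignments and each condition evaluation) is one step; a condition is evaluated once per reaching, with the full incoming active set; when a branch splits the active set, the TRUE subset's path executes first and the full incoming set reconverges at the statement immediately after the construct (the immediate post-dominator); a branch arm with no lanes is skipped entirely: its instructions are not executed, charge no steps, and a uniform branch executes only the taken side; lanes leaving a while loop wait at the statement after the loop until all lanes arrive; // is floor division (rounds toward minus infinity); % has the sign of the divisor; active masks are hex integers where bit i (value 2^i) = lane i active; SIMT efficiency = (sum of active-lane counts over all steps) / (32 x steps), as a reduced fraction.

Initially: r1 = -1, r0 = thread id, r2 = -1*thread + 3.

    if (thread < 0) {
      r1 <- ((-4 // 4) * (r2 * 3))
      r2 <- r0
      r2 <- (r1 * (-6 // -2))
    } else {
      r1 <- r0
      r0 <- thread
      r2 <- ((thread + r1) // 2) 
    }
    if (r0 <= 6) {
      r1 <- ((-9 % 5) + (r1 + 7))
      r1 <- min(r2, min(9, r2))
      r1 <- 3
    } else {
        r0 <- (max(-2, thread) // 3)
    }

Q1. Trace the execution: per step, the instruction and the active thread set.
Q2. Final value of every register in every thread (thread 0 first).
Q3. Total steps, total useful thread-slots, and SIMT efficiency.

step 0: eval (thread < 0)            0xffffffff
step 1: r1 <- r0                     0xffffffff
step 2: r0 <- thread                 0xffffffff
step 3: r2 <- ((thread + r1) // 2)   0xffffffff
step 4: eval (r0 <= 6)               0xffffffff
step 5: r1 <- ((-9 % 5) + (r1 + 7))  0x0000007f
step 6: r1 <- min(r2, min(9, r2))    0x0000007f
step 7: r1 <- 3                      0x0000007f
step 8: r0 <- (max(-2, thread) // 3) 0xffffff80

Answer: 9 steps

r1: 3,3,3,3,3,3,3,7,8,9,10,11,12,13,14,15,16,17,18,19,20,21,22,23,24,25,26,27,28,29,30,31
r0: 0,1,2,3,4,5,6,2,2,3,3,3,4,4,4,5,5,5,6,6,6,7,7,7,8,8,8,9,9,9,10,10
r2: 0,1,2,3,4,5,6,7,8,9,10,11,12,13,14,15,16,17,18,19,20,21,22,23,24,25,26,27,28,29,30,31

steps = 9; useful = 206; efficiency = 206/288 = 103/144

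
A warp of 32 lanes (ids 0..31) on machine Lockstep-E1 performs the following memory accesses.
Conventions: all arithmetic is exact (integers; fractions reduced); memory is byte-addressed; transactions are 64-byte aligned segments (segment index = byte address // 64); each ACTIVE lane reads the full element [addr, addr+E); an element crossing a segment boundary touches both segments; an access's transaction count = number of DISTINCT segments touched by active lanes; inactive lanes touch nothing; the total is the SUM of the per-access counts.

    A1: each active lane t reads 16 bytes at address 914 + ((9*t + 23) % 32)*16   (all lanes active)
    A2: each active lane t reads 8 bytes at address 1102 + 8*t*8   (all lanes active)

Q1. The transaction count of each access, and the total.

A1: 9 transactions
A2: 32 transactions

Answer: 9,32; total 41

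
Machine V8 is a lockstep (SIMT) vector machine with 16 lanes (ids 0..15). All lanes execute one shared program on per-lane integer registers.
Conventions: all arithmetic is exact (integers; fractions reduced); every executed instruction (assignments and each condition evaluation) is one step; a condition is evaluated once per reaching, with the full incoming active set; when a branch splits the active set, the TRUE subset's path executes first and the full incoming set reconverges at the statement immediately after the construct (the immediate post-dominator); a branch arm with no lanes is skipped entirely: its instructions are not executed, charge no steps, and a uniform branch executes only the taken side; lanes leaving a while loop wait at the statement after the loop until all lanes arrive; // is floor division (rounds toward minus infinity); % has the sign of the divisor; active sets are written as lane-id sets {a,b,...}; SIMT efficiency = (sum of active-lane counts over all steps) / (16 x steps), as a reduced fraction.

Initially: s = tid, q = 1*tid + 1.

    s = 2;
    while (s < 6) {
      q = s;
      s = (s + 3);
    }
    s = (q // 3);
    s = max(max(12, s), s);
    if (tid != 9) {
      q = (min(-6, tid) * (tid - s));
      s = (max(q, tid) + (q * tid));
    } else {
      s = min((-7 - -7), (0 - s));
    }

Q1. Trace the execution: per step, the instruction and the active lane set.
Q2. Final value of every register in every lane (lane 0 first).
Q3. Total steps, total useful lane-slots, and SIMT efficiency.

step 0: s <- 2                       {0,1,2,3,4,5,6,7,8,9,10,11,12,13,14,15}
step 1: eval (s < 6)                 {0,1,2,3,4,5,6,7,8,9,10,11,12,13,14,15}
step 2: q <- s                       {0,1,2,3,4,5,6,7,8,9,10,11,12,13,14,15}
step 3: s <- (s + 3)                 {0,1,2,3,4,5,6,7,8,9,10,11,12,13,14,15}
step 4: eval (s < 6)                 {0,1,2,3,4,5,6,7,8,9,10,11,12,13,14,15}
step 5: q <- s                       {0,1,2,3,4,5,6,7,8,9,10,11,12,13,14,15}
step 6: s <- (s + 3)                 {0,1,2,3,4,5,6,7,8,9,10,11,12,13,14,15}
step 7: eval (s < 6)                 {0,1,2,3,4,5,6,7,8,9,10,11,12,13,14,15}
step 8: s <- (q // 3)                {0,1,2,3,4,5,6,7,8,9,10,11,12,13,14,15}
step 9: s <- max(max(12, s), s)      {0,1,2,3,4,5,6,7,8,9,10,11,12,13,14,15}
step 10: eval (tid != 9)              {0,1,2,3,4,5,6,7,8,9,10,11,12,13,14,15}
step 11: q <- (min(-6, tid) * (tid - s)) {0,1,2,3,4,5,6,7,8,10,11,12,13,14,15}
step 12: s <- (max(q, tid) + (q * tid)) {0,1,2,3,4,5,6,7,8,10,11,12,13,14,15}
step 13: s <- min((-7 - -7), (0 - s)) {9}

Answer: 14 steps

s: 72,132,180,216,240,252,252,240,216,-12,132,77,12,-65,-154,-255
q: 72,66,60,54,48,42,36,30,24,5,12,6,0,-6,-12,-18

steps = 14; useful = 207; efficiency = 207/224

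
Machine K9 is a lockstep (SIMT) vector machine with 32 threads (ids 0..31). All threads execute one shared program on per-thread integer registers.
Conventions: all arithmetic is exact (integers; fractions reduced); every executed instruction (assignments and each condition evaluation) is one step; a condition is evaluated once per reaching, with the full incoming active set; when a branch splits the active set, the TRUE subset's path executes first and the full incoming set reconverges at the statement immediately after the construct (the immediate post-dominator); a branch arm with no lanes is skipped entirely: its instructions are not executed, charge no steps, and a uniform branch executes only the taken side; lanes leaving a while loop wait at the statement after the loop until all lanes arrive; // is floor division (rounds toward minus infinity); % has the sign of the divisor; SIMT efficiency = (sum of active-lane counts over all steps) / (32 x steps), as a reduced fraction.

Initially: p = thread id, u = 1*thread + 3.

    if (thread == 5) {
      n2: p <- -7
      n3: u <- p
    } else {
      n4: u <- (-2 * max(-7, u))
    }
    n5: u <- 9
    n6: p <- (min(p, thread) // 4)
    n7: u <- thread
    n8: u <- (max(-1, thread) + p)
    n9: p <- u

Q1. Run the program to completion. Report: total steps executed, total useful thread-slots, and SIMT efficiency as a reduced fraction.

Answer: 9 steps, 225 useful, 25/32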